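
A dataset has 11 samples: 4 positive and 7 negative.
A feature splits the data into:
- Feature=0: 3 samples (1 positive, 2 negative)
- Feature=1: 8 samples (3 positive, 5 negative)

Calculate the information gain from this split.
0.0011 bits

Information Gain = H(Y) - H(Y|Feature)

Before split:
P(positive) = 4/11 = 0.3636
H(Y) = 0.9457 bits

After split:
Feature=0: H = 0.9183 bits (weight = 3/11)
Feature=1: H = 0.9544 bits (weight = 8/11)
H(Y|Feature) = (3/11)×0.9183 + (8/11)×0.9544 = 0.9446 bits

Information Gain = 0.9457 - 0.9446 = 0.0011 bits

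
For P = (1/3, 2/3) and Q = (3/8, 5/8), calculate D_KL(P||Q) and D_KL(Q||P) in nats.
D_KL(P||Q) = 0.0038, D_KL(Q||P) = 0.0038

KL divergence is not symmetric: D_KL(P||Q) ≠ D_KL(Q||P) in general.

D_KL(P||Q) = 0.0038 nats
D_KL(Q||P) = 0.0038 nats

In this case they happen to be equal (to 4 decimal places).

This asymmetry is why KL divergence is not a true distance metric.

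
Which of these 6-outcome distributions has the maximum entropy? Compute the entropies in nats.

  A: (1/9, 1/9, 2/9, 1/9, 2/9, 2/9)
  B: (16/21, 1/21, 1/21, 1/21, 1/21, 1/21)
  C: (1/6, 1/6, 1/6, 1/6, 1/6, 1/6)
C

For a discrete distribution over n outcomes, entropy is maximized by the uniform distribution.

Computing entropies:
H(A) = 1.7351 nats
H(B) = 0.9321 nats
H(C) = 1.7918 nats

The uniform distribution (where all probabilities equal 1/6) achieves the maximum entropy of log_e(6) = 1.7918 nats.

Distribution C has the highest entropy.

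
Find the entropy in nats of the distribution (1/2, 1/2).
0.6931 nats

Shannon entropy is H(X) = -Σ p(x) log p(x).

For P = (1/2, 1/2):
H = -1/2 × log_e(1/2) -1/2 × log_e(1/2)
H = 0.6931 nats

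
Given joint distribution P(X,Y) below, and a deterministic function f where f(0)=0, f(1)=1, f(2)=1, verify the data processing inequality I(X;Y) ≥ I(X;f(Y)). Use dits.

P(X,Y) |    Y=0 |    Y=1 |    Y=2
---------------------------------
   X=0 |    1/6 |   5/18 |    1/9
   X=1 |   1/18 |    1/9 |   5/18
I(X;Y) = 0.0420, I(X;f(Y)) = 0.0099, inequality holds: 0.0420 ≥ 0.0099

Data Processing Inequality: For any Markov chain X → Y → Z, we have I(X;Y) ≥ I(X;Z).

Here Z = f(Y) is a deterministic function of Y, forming X → Y → Z.

Original I(X;Y) = 0.0420 dits

After applying f:
P(X,Z) where Z=f(Y):
- P(X,Z=0) = P(X,Y=0)
- P(X,Z=1) = P(X,Y=1) + P(X,Y=2)

I(X;Z) = I(X;f(Y)) = 0.0099 dits

Verification: 0.0420 ≥ 0.0099 ✓

Information cannot be created by processing; the function f can only lose information about X.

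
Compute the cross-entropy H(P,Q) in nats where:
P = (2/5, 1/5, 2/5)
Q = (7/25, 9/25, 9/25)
1.1222 nats

Cross-entropy: H(P,Q) = -Σ p(x) log q(x)

Alternatively: H(P,Q) = H(P) + D_KL(P||Q)
H(P) = 1.0549 nats
D_KL(P||Q) = 0.0673 nats

H(P,Q) = 1.0549 + 0.0673 = 1.1222 nats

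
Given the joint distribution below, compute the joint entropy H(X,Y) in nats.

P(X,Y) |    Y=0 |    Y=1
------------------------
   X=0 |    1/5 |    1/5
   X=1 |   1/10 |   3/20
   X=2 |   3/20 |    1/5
1.7651 nats

Joint entropy is H(X,Y) = -Σ_{x,y} p(x,y) log p(x,y).

Summing over all non-zero entries:
H(X,Y) = -[1/5·log_e(1/5) + 1/5·log_e(1/5) + 1/10·log_e(1/10) + 3/20·log_e(3/20) + 3/20·log_e(3/20) + 1/5·log_e(1/5)]
H(X,Y) = 1.7651 nats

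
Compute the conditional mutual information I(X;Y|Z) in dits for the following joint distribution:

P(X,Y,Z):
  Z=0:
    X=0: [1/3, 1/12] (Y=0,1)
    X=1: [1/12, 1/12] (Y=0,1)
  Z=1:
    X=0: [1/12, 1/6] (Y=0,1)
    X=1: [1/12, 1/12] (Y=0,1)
0.0133 dits

Conditional mutual information: I(X;Y|Z) = H(X|Z) + H(Y|Z) - H(X,Y|Z)

H(Z) = 0.2950
H(X,Z) = 0.5683 → H(X|Z) = 0.2734
H(Y,Z) = 0.5683 → H(Y|Z) = 0.2734
H(X,Y,Z) = 0.8283 → H(X,Y|Z) = 0.5334

I(X;Y|Z) = 0.2734 + 0.2734 - 0.5334 = 0.0133 dits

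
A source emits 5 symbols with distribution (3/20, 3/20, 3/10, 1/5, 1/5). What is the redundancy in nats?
0.0353 nats

Redundancy measures how far a source is from maximum entropy:
R = H_max - H(X)

Maximum entropy for 5 symbols: H_max = log_e(5) = 1.6094 nats
Actual entropy: H(X) = 1.5741 nats
Redundancy: R = 1.6094 - 1.5741 = 0.0353 nats

This redundancy represents potential for compression: the source could be compressed by 0.0353 nats per symbol.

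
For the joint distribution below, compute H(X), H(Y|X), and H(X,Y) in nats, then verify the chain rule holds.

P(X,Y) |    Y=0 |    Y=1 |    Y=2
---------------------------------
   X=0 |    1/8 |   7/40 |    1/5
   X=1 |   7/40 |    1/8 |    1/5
H(X,Y) = 1.7737, H(X) = 0.6931, H(Y|X) = 1.0805 (all in nats)

Chain rule: H(X,Y) = H(X) + H(Y|X)

Left side — joint entropy directly:
H(X,Y) = -Σ p(x,y) log p(x,y) = 1.7737 nats

Right side — compute H(Y|X) from the conditional distributions:
P(X) = (1/2, 1/2), so H(X) = 0.6931 nats
H(Y|X) = Σ_x P(X=x) · H(Y|X=x):
  P(Y|X=0) = (1/4, 7/20, 2/5), H(Y|X=0) = 1.0805, weight P(X=0) = 1/2
  P(Y|X=1) = (7/20, 1/4, 2/5), H(Y|X=1) = 1.0805, weight P(X=1) = 1/2
H(Y|X) = 1.0805 nats

H(X) + H(Y|X) = 0.6931 + 1.0805 = 1.7737 nats

Both sides equal 1.7737 nats. ✓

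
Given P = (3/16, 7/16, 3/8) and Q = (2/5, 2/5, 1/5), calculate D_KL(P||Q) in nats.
0.1329 nats

KL divergence: D_KL(P||Q) = Σ p(x) log(p(x)/q(x))

Computing term by term:
  x=0: 3/16 × log_e[(3/16)/(2/5)] = 3/16 × -0.7577 = -0.1421
  x=1: 7/16 × log_e[(7/16)/(2/5)] = 7/16 × 0.0896 = 0.0392
  x=2: 3/8 × log_e[(3/8)/(1/5)] = 3/8 × 0.6286 = 0.2357

D_KL(P||Q) = 0.1329 nats

Note: KL divergence is always non-negative and equals 0 iff P = Q.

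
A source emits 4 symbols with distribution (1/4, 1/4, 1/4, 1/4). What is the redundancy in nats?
0.0000 nats

Redundancy measures how far a source is from maximum entropy:
R = H_max - H(X)

Maximum entropy for 4 symbols: H_max = log_e(4) = 1.3863 nats
Actual entropy: H(X) = 1.3863 nats
Redundancy: R = 1.3863 - 1.3863 = 0.0000 nats

This redundancy represents potential for compression: the source could be compressed by 0.0000 nats per symbol.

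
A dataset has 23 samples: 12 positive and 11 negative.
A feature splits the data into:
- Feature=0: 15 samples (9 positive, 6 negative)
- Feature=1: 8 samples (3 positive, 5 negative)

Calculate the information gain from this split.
0.0334 bits

Information Gain = H(Y) - H(Y|Feature)

Before split:
P(positive) = 12/23 = 0.5217
H(Y) = 0.9986 bits

After split:
Feature=0: H = 0.9710 bits (weight = 15/23)
Feature=1: H = 0.9544 bits (weight = 8/23)
H(Y|Feature) = (15/23)×0.9710 + (8/23)×0.9544 = 0.9652 bits

Information Gain = 0.9986 - 0.9652 = 0.0334 bits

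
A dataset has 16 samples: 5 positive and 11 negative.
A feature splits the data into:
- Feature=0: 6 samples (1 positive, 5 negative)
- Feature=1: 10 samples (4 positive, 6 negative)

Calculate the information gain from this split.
0.0454 bits

Information Gain = H(Y) - H(Y|Feature)

Before split:
P(positive) = 5/16 = 0.3125
H(Y) = 0.8960 bits

After split:
Feature=0: H = 0.6500 bits (weight = 6/16)
Feature=1: H = 0.9710 bits (weight = 10/16)
H(Y|Feature) = (6/16)×0.6500 + (10/16)×0.9710 = 0.8506 bits

Information Gain = 0.8960 - 0.8506 = 0.0454 bits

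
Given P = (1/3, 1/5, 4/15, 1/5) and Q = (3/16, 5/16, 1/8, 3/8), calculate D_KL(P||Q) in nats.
0.1789 nats

KL divergence: D_KL(P||Q) = Σ p(x) log(p(x)/q(x))

Computing term by term:
  x=0: 1/3 × log_e[(1/3)/(3/16)] = 1/3 × 0.5754 = 0.1918
  x=1: 1/5 × log_e[(1/5)/(5/16)] = 1/5 × -0.4463 = -0.0893
  x=2: 4/15 × log_e[(4/15)/(1/8)] = 4/15 × 0.7577 = 0.2020
  x=3: 1/5 × log_e[(1/5)/(3/8)] = 1/5 × -0.6286 = -0.1257

D_KL(P||Q) = 0.1789 nats

Note: KL divergence is always non-negative and equals 0 iff P = Q.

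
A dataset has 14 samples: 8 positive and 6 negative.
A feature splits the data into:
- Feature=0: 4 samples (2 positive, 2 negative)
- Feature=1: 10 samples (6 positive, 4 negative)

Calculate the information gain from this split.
0.0060 bits

Information Gain = H(Y) - H(Y|Feature)

Before split:
P(positive) = 8/14 = 0.5714
H(Y) = 0.9852 bits

After split:
Feature=0: H = 1.0000 bits (weight = 4/14)
Feature=1: H = 0.9710 bits (weight = 10/14)
H(Y|Feature) = (4/14)×1.0000 + (10/14)×0.9710 = 0.9793 bits

Information Gain = 0.9852 - 0.9793 = 0.0060 bits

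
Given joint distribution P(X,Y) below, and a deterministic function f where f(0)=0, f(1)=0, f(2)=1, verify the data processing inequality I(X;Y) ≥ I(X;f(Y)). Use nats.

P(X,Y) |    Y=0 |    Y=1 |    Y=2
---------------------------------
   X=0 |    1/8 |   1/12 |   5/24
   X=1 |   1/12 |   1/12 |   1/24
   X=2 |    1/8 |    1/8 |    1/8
I(X;Y) = 0.0326, I(X;f(Y)) = 0.0298, inequality holds: 0.0326 ≥ 0.0298

Data Processing Inequality: For any Markov chain X → Y → Z, we have I(X;Y) ≥ I(X;Z).

Here Z = f(Y) is a deterministic function of Y, forming X → Y → Z.

Original I(X;Y) = 0.0326 nats

After applying f:
P(X,Z) where Z=f(Y):
- P(X,Z=0) = P(X,Y=0) + P(X,Y=1)
- P(X,Z=1) = P(X,Y=2)

I(X;Z) = I(X;f(Y)) = 0.0298 nats

Verification: 0.0326 ≥ 0.0298 ✓

Information cannot be created by processing; the function f can only lose information about X.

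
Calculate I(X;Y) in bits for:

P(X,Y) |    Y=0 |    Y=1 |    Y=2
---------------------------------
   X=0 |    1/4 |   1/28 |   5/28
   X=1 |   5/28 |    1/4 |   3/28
0.1484 bits

Mutual information: I(X;Y) = H(X) + H(Y) - H(X,Y)

Marginals:
P(X) = (13/28, 15/28), H(X) = 0.9963 bits
P(Y) = (3/7, 2/7, 2/7), H(Y) = 1.5567 bits

Joint entropy: H(X,Y) = 2.4046 bits

I(X;Y) = 0.9963 + 1.5567 - 2.4046 = 0.1484 bits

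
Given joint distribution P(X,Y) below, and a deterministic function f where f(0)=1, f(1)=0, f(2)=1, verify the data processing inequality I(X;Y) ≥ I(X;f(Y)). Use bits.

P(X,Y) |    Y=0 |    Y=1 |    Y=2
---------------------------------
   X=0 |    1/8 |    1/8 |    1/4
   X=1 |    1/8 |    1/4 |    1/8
I(X;Y) = 0.0613, I(X;f(Y)) = 0.0488, inequality holds: 0.0613 ≥ 0.0488

Data Processing Inequality: For any Markov chain X → Y → Z, we have I(X;Y) ≥ I(X;Z).

Here Z = f(Y) is a deterministic function of Y, forming X → Y → Z.

Original I(X;Y) = 0.0613 bits

After applying f:
P(X,Z) where Z=f(Y):
- P(X,Z=0) = P(X,Y=1)
- P(X,Z=1) = P(X,Y=0) + P(X,Y=2)

I(X;Z) = I(X;f(Y)) = 0.0488 bits

Verification: 0.0613 ≥ 0.0488 ✓

Information cannot be created by processing; the function f can only lose information about X.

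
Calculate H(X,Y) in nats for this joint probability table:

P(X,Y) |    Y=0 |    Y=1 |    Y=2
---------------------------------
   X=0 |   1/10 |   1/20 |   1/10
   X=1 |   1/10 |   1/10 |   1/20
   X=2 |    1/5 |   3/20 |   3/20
2.1116 nats

Joint entropy is H(X,Y) = -Σ_{x,y} p(x,y) log p(x,y).

Summing over all non-zero entries:
H(X,Y) = -[1/10·log_e(1/10) + 1/20·log_e(1/20) + 1/10·log_e(1/10) + 1/10·log_e(1/10) + 1/10·log_e(1/10) + 1/20·log_e(1/20) + 1/5·log_e(1/5) + 3/20·log_e(3/20) + 3/20·log_e(3/20)]
H(X,Y) = 2.1116 nats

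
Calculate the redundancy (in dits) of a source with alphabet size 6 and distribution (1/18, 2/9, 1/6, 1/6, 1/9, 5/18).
0.0433 dits

Redundancy measures how far a source is from maximum entropy:
R = H_max - H(X)

Maximum entropy for 6 symbols: H_max = log_10(6) = 0.7782 dits
Actual entropy: H(X) = 0.7348 dits
Redundancy: R = 0.7782 - 0.7348 = 0.0433 dits

This redundancy represents potential for compression: the source could be compressed by 0.0433 dits per symbol.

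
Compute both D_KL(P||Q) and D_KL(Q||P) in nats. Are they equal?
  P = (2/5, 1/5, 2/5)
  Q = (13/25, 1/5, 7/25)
D_KL(P||Q) = 0.0377, D_KL(Q||P) = 0.0366

KL divergence is not symmetric: D_KL(P||Q) ≠ D_KL(Q||P) in general.

D_KL(P||Q) = 0.0377 nats
D_KL(Q||P) = 0.0366 nats

No, they are not equal!

This asymmetry is why KL divergence is not a true distance metric.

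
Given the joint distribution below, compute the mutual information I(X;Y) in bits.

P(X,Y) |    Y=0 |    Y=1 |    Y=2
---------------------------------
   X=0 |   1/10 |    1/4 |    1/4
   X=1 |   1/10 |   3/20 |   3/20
0.0074 bits

Mutual information: I(X;Y) = H(X) + H(Y) - H(X,Y)

Marginals:
P(X) = (3/5, 2/5), H(X) = 0.9710 bits
P(Y) = (1/5, 2/5, 2/5), H(Y) = 1.5219 bits

Joint entropy: H(X,Y) = 2.4855 bits

I(X;Y) = 0.9710 + 1.5219 - 2.4855 = 0.0074 bits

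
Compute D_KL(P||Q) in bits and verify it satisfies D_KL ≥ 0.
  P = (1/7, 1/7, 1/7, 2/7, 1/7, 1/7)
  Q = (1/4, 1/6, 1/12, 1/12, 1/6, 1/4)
0.3248 bits

KL divergence satisfies the Gibbs inequality: D_KL(P||Q) ≥ 0 for all distributions P, Q.

D_KL(P||Q) = Σ p(x) log(p(x)/q(x))
Term by term:
  x=0: 1/7 × log_2[(1/7)/(1/4)] = -0.1153
  x=1: 1/7 × log_2[(1/7)/(1/6)] = -0.0318
  x=2: 1/7 × log_2[(1/7)/(1/12)] = 0.1111
  x=3: 2/7 × log_2[(2/7)/(1/12)] = 0.5079
  x=4: 1/7 × log_2[(1/7)/(1/6)] = -0.0318
  x=5: 1/7 × log_2[(1/7)/(1/4)] = -0.1153
D_KL(P||Q) = 0.3248 bits

D_KL(P||Q) = 0.3248 ≥ 0 ✓

This non-negativity is a fundamental property: relative entropy cannot be negative because it measures how different Q is from P.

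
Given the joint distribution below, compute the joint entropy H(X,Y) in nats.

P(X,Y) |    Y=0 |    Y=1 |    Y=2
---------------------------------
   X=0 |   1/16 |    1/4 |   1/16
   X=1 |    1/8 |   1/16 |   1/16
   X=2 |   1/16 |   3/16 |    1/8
2.0467 nats

Joint entropy is H(X,Y) = -Σ_{x,y} p(x,y) log p(x,y).

Summing over all non-zero entries:
H(X,Y) = -[1/16·log_e(1/16) + 1/4·log_e(1/4) + 1/16·log_e(1/16) + 1/8·log_e(1/8) + 1/16·log_e(1/16) + 1/16·log_e(1/16) + 1/16·log_e(1/16) + 3/16·log_e(3/16) + 1/8·log_e(1/8)]
H(X,Y) = 2.0467 nats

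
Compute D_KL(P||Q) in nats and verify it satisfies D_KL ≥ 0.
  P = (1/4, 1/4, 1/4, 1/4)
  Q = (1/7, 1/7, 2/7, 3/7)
0.1117 nats

KL divergence satisfies the Gibbs inequality: D_KL(P||Q) ≥ 0 for all distributions P, Q.

D_KL(P||Q) = Σ p(x) log(p(x)/q(x))
Term by term:
  x=0: 1/4 × log_e[(1/4)/(1/7)] = 0.1399
  x=1: 1/4 × log_e[(1/4)/(1/7)] = 0.1399
  x=2: 1/4 × log_e[(1/4)/(2/7)] = -0.0334
  x=3: 1/4 × log_e[(1/4)/(3/7)] = -0.1347
D_KL(P||Q) = 0.1117 nats

D_KL(P||Q) = 0.1117 ≥ 0 ✓

This non-negativity is a fundamental property: relative entropy cannot be negative because it measures how different Q is from P.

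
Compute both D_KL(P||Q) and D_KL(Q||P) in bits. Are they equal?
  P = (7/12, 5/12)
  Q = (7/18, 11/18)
D_KL(P||Q) = 0.1110, D_KL(Q||P) = 0.1102

KL divergence is not symmetric: D_KL(P||Q) ≠ D_KL(Q||P) in general.

D_KL(P||Q) = 0.1110 bits
D_KL(Q||P) = 0.1102 bits

No, they are not equal!

This asymmetry is why KL divergence is not a true distance metric.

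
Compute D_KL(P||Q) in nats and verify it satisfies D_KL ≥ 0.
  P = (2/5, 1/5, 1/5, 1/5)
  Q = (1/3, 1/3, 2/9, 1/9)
0.0672 nats

KL divergence satisfies the Gibbs inequality: D_KL(P||Q) ≥ 0 for all distributions P, Q.

D_KL(P||Q) = Σ p(x) log(p(x)/q(x))
Term by term:
  x=0: 2/5 × log_e[(2/5)/(1/3)] = 0.0729
  x=1: 1/5 × log_e[(1/5)/(1/3)] = -0.1022
  x=2: 1/5 × log_e[(1/5)/(2/9)] = -0.0211
  x=3: 1/5 × log_e[(1/5)/(1/9)] = 0.1176
D_KL(P||Q) = 0.0672 nats

D_KL(P||Q) = 0.0672 ≥ 0 ✓

This non-negativity is a fundamental property: relative entropy cannot be negative because it measures how different Q is from P.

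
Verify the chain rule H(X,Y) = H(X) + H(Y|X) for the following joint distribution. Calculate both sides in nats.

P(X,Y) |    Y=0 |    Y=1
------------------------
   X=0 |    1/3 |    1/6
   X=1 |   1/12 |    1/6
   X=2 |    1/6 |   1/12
H(X,Y) = 1.6762, H(X) = 1.0397, H(Y|X) = 0.6365 (all in nats)

Chain rule: H(X,Y) = H(X) + H(Y|X)

Left side — joint entropy directly:
H(X,Y) = -Σ p(x,y) log p(x,y) = 1.6762 nats

Right side — compute H(Y|X) from the conditional distributions:
P(X) = (1/2, 1/4, 1/4), so H(X) = 1.0397 nats
H(Y|X) = Σ_x P(X=x) · H(Y|X=x):
  P(Y|X=0) = (2/3, 1/3), H(Y|X=0) = 0.6365, weight P(X=0) = 1/2
  P(Y|X=1) = (1/3, 2/3), H(Y|X=1) = 0.6365, weight P(X=1) = 1/4
  P(Y|X=2) = (2/3, 1/3), H(Y|X=2) = 0.6365, weight P(X=2) = 1/4
H(Y|X) = 0.6365 nats

H(X) + H(Y|X) = 1.0397 + 0.6365 = 1.6762 nats

Both sides equal 1.6762 nats. ✓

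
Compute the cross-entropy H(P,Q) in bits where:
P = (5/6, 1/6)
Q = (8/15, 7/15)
0.9390 bits

Cross-entropy: H(P,Q) = -Σ p(x) log q(x)

Alternatively: H(P,Q) = H(P) + D_KL(P||Q)
H(P) = 0.6500 bits
D_KL(P||Q) = 0.2890 bits

H(P,Q) = 0.6500 + 0.2890 = 0.9390 bits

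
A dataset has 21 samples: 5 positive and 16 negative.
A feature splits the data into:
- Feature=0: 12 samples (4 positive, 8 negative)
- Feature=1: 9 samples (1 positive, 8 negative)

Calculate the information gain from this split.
0.0514 bits

Information Gain = H(Y) - H(Y|Feature)

Before split:
P(positive) = 5/21 = 0.2381
H(Y) = 0.7919 bits

After split:
Feature=0: H = 0.9183 bits (weight = 12/21)
Feature=1: H = 0.5033 bits (weight = 9/21)
H(Y|Feature) = (12/21)×0.9183 + (9/21)×0.5033 = 0.7404 bits

Information Gain = 0.7919 - 0.7404 = 0.0514 bits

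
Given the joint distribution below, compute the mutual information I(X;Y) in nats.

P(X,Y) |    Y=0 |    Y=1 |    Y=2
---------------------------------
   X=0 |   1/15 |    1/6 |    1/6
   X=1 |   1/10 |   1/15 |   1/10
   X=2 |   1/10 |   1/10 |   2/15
0.0224 nats

Mutual information: I(X;Y) = H(X) + H(Y) - H(X,Y)

Marginals:
P(X) = (2/5, 4/15, 1/3), H(X) = 1.0852 nats
P(Y) = (4/15, 1/3, 2/5), H(Y) = 1.0852 nats

Joint entropy: H(X,Y) = 2.1480 nats

I(X;Y) = 1.0852 + 1.0852 - 2.1480 = 0.0224 nats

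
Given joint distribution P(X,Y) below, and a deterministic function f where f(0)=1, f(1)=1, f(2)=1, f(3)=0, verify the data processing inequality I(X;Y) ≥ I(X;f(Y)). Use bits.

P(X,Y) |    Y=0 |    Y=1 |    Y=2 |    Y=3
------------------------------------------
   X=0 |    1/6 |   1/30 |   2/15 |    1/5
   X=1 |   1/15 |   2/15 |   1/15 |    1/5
I(X;Y) = 0.0914, I(X;f(Y)) = 0.0021, inequality holds: 0.0914 ≥ 0.0021

Data Processing Inequality: For any Markov chain X → Y → Z, we have I(X;Y) ≥ I(X;Z).

Here Z = f(Y) is a deterministic function of Y, forming X → Y → Z.

Original I(X;Y) = 0.0914 bits

After applying f:
P(X,Z) where Z=f(Y):
- P(X,Z=0) = P(X,Y=3)
- P(X,Z=1) = P(X,Y=0) + P(X,Y=1) + P(X,Y=2)

I(X;Z) = I(X;f(Y)) = 0.0021 bits

Verification: 0.0914 ≥ 0.0021 ✓

Information cannot be created by processing; the function f can only lose information about X.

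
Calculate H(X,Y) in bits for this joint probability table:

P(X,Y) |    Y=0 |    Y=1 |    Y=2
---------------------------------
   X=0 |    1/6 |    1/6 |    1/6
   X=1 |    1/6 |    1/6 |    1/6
2.5850 bits

Joint entropy is H(X,Y) = -Σ_{x,y} p(x,y) log p(x,y).

Summing over all non-zero entries:
H(X,Y) = -[1/6·log_2(1/6) + 1/6·log_2(1/6) + 1/6·log_2(1/6) + 1/6·log_2(1/6) + 1/6·log_2(1/6) + 1/6·log_2(1/6)]
H(X,Y) = 2.5850 bits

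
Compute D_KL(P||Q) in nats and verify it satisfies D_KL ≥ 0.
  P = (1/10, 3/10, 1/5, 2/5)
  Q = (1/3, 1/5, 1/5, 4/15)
0.1634 nats

KL divergence satisfies the Gibbs inequality: D_KL(P||Q) ≥ 0 for all distributions P, Q.

D_KL(P||Q) = Σ p(x) log(p(x)/q(x))
Term by term:
  x=0: 1/10 × log_e[(1/10)/(1/3)] = -0.1204
  x=1: 3/10 × log_e[(3/10)/(1/5)] = 0.1216
  x=2: 1/5 × log_e[(1/5)/(1/5)] = 0.0000
  x=3: 2/5 × log_e[(2/5)/(4/15)] = 0.1622
D_KL(P||Q) = 0.1634 nats

D_KL(P||Q) = 0.1634 ≥ 0 ✓

This non-negativity is a fundamental property: relative entropy cannot be negative because it measures how different Q is from P.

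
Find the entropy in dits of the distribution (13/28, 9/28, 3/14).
0.4565 dits

Shannon entropy is H(X) = -Σ p(x) log p(x).

For P = (13/28, 9/28, 3/14):
H = -13/28 × log_10(13/28) -9/28 × log_10(9/28) -3/14 × log_10(3/14)
H = 0.4565 dits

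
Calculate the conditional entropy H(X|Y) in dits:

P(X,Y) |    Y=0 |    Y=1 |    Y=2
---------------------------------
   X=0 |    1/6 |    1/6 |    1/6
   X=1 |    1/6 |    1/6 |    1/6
0.3010 dits

Using the chain rule: H(X|Y) = H(X,Y) - H(Y)

First, compute H(X,Y) = 0.7782 dits

Marginal P(Y) = (1/3, 1/3, 1/3)
H(Y) = 0.4771 dits

H(X|Y) = H(X,Y) - H(Y) = 0.7782 - 0.4771 = 0.3010 dits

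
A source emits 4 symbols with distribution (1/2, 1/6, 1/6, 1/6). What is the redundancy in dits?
0.0625 dits

Redundancy measures how far a source is from maximum entropy:
R = H_max - H(X)

Maximum entropy for 4 symbols: H_max = log_10(4) = 0.6021 dits
Actual entropy: H(X) = 0.5396 dits
Redundancy: R = 0.6021 - 0.5396 = 0.0625 dits

This redundancy represents potential for compression: the source could be compressed by 0.0625 dits per symbol.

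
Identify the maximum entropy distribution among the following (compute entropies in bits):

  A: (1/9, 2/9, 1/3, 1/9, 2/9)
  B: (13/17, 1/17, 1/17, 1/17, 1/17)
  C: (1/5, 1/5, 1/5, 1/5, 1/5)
C

For a discrete distribution over n outcomes, entropy is maximized by the uniform distribution.

Computing entropies:
H(A) = 2.1972 bits
H(B) = 1.2577 bits
H(C) = 2.3219 bits

The uniform distribution (where all probabilities equal 1/5) achieves the maximum entropy of log_2(5) = 2.3219 bits.

Distribution C has the highest entropy.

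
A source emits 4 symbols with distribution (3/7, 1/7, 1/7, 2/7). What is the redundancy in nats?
0.1093 nats

Redundancy measures how far a source is from maximum entropy:
R = H_max - H(X)

Maximum entropy for 4 symbols: H_max = log_e(4) = 1.3863 nats
Actual entropy: H(X) = 1.2770 nats
Redundancy: R = 1.3863 - 1.2770 = 0.1093 nats

This redundancy represents potential for compression: the source could be compressed by 0.1093 nats per symbol.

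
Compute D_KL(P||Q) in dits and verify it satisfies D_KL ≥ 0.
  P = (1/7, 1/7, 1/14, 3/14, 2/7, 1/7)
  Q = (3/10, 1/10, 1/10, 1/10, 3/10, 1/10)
0.0527 dits

KL divergence satisfies the Gibbs inequality: D_KL(P||Q) ≥ 0 for all distributions P, Q.

D_KL(P||Q) = Σ p(x) log(p(x)/q(x))
Term by term:
  x=0: 1/7 × log_10[(1/7)/(3/10)] = -0.0460
  x=1: 1/7 × log_10[(1/7)/(1/10)] = 0.0221
  x=2: 1/14 × log_10[(1/14)/(1/10)] = -0.0104
  x=3: 3/14 × log_10[(3/14)/(1/10)] = 0.0709
  x=4: 2/7 × log_10[(2/7)/(3/10)] = -0.0061
  x=5: 1/7 × log_10[(1/7)/(1/10)] = 0.0221
D_KL(P||Q) = 0.0527 dits

D_KL(P||Q) = 0.0527 ≥ 0 ✓

This non-negativity is a fundamental property: relative entropy cannot be negative because it measures how different Q is from P.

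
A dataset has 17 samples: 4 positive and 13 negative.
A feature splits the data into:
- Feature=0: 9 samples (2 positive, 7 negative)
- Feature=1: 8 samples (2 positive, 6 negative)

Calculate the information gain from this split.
0.0008 bits

Information Gain = H(Y) - H(Y|Feature)

Before split:
P(positive) = 4/17 = 0.2353
H(Y) = 0.7871 bits

After split:
Feature=0: H = 0.7642 bits (weight = 9/17)
Feature=1: H = 0.8113 bits (weight = 8/17)
H(Y|Feature) = (9/17)×0.7642 + (8/17)×0.8113 = 0.7864 bits

Information Gain = 0.7871 - 0.7864 = 0.0008 bits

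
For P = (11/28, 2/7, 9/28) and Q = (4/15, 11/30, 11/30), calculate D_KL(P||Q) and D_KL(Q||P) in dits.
D_KL(P||Q) = 0.0168, D_KL(Q||P) = 0.0158

KL divergence is not symmetric: D_KL(P||Q) ≠ D_KL(Q||P) in general.

D_KL(P||Q) = 0.0168 dits
D_KL(Q||P) = 0.0158 dits

No, they are not equal!

This asymmetry is why KL divergence is not a true distance metric.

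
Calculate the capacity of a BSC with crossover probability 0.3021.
0.1162 bits

For a binary symmetric channel (BSC) with error probability p:
Capacity C = 1 - H(p) bits per symbol

where H(p) = -p log₂(p) - (1-p) log₂(1-p) is the binary entropy function.

H(0.3021) = 0.8838 bits
C = 1 - 0.8838 = 0.1162 bits per symbol

This means we can reliably transmit up to 0.1162 bits of information per channel use.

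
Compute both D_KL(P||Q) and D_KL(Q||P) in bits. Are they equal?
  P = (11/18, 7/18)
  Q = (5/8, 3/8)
D_KL(P||Q) = 0.0006, D_KL(Q||P) = 0.0006

KL divergence is not symmetric: D_KL(P||Q) ≠ D_KL(Q||P) in general.

D_KL(P||Q) = 0.0006 bits
D_KL(Q||P) = 0.0006 bits

In this case they happen to be equal (to 4 decimal places).

This asymmetry is why KL divergence is not a true distance metric.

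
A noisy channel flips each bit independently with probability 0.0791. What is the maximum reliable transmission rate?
0.6010 bits

For a binary symmetric channel (BSC) with error probability p:
Capacity C = 1 - H(p) bits per symbol

where H(p) = -p log₂(p) - (1-p) log₂(1-p) is the binary entropy function.

H(0.0791) = 0.3990 bits
C = 1 - 0.3990 = 0.6010 bits per symbol

This means we can reliably transmit up to 0.6010 bits of information per channel use.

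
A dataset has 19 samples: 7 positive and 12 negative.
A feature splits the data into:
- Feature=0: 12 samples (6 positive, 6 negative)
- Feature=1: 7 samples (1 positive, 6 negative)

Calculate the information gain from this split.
0.0999 bits

Information Gain = H(Y) - H(Y|Feature)

Before split:
P(positive) = 7/19 = 0.3684
H(Y) = 0.9495 bits

After split:
Feature=0: H = 1.0000 bits (weight = 12/19)
Feature=1: H = 0.5917 bits (weight = 7/19)
H(Y|Feature) = (12/19)×1.0000 + (7/19)×0.5917 = 0.8496 bits

Information Gain = 0.9495 - 0.8496 = 0.0999 bits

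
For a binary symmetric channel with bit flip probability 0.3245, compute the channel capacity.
0.0908 bits

For a binary symmetric channel (BSC) with error probability p:
Capacity C = 1 - H(p) bits per symbol

where H(p) = -p log₂(p) - (1-p) log₂(1-p) is the binary entropy function.

H(0.3245) = 0.9092 bits
C = 1 - 0.9092 = 0.0908 bits per symbol

This means we can reliably transmit up to 0.0908 bits of information per channel use.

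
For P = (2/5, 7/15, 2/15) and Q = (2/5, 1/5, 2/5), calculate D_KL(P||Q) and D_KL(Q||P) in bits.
D_KL(P||Q) = 0.3591, D_KL(Q||P) = 0.3895

KL divergence is not symmetric: D_KL(P||Q) ≠ D_KL(Q||P) in general.

D_KL(P||Q) = 0.3591 bits
D_KL(Q||P) = 0.3895 bits

No, they are not equal!

This asymmetry is why KL divergence is not a true distance metric.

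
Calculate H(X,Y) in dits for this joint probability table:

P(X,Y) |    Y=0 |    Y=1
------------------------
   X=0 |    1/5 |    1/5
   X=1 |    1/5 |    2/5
0.5786 dits

Joint entropy is H(X,Y) = -Σ_{x,y} p(x,y) log p(x,y).

Summing over all non-zero entries:
H(X,Y) = -[1/5·log_10(1/5) + 1/5·log_10(1/5) + 1/5·log_10(1/5) + 2/5·log_10(2/5)]
H(X,Y) = 0.5786 dits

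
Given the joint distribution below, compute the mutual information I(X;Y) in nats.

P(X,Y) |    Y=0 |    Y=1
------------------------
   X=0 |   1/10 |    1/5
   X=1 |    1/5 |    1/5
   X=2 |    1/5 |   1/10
0.0340 nats

Mutual information: I(X;Y) = H(X) + H(Y) - H(X,Y)

Marginals:
P(X) = (3/10, 2/5, 3/10), H(X) = 1.0889 nats
P(Y) = (1/2, 1/2), H(Y) = 0.6931 nats

Joint entropy: H(X,Y) = 1.7481 nats

I(X;Y) = 1.0889 + 0.6931 - 1.7481 = 0.0340 nats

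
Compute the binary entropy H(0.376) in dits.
0.2875 dits

The binary entropy function is:
H(p) = -p log(p) - (1-p) log(1-p)

H(0.376) = -0.376 × log_10(0.376) - 0.624 × log_10(0.624)
H(0.376) = 0.2875 dits

Note: Binary entropy is maximized at p=0.5 (H=1 bit) and minimized at p=0 or p=1 (H=0).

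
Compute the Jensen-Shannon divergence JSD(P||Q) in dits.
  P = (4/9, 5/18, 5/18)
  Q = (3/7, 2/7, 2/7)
0.0001 dits

Jensen-Shannon divergence is:
JSD(P||Q) = 0.5 × D_KL(P||M) + 0.5 × D_KL(Q||M)
where M = 0.5 × (P + Q) is the mixture distribution.

M = 0.5 × (4/9, 5/18, 5/18) + 0.5 × (3/7, 2/7, 2/7) = (0.436508, 0.281746, 0.281746)

D_KL(P||M) = 0.0001 dits
D_KL(Q||M) = 0.0001 dits

JSD(P||Q) = 0.5 × 0.0001 + 0.5 × 0.0001 = 0.0001 dits

Unlike KL divergence, JSD is symmetric and bounded: 0 ≤ JSD ≤ log(2).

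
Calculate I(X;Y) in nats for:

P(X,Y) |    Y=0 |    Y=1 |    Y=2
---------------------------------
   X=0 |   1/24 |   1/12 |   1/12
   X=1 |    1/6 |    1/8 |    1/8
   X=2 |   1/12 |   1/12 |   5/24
0.0369 nats

Mutual information: I(X;Y) = H(X) + H(Y) - H(X,Y)

Marginals:
P(X) = (5/24, 5/12, 3/8), H(X) = 1.0594 nats
P(Y) = (7/24, 7/24, 5/12), H(Y) = 1.0835 nats

Joint entropy: H(X,Y) = 2.1060 nats

I(X;Y) = 1.0594 + 1.0835 - 2.1060 = 0.0369 nats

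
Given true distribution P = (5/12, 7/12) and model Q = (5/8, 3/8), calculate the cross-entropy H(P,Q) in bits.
1.1080 bits

Cross-entropy: H(P,Q) = -Σ p(x) log q(x)

Alternatively: H(P,Q) = H(P) + D_KL(P||Q)
H(P) = 0.9799 bits
D_KL(P||Q) = 0.1281 bits

H(P,Q) = 0.9799 + 0.1281 = 1.1080 bits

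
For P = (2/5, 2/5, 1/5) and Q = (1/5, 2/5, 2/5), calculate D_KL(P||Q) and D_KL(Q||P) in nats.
D_KL(P||Q) = 0.1386, D_KL(Q||P) = 0.1386

KL divergence is not symmetric: D_KL(P||Q) ≠ D_KL(Q||P) in general.

D_KL(P||Q) = 0.1386 nats
D_KL(Q||P) = 0.1386 nats

In this case they happen to be equal (to 4 decimal places).

This asymmetry is why KL divergence is not a true distance metric.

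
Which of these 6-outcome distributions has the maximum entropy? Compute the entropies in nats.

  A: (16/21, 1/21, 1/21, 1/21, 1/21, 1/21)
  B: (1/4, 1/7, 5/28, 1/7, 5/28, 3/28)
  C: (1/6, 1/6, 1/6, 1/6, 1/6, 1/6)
C

For a discrete distribution over n outcomes, entropy is maximized by the uniform distribution.

Computing entropies:
H(A) = 0.9321 nats
H(B) = 1.7571 nats
H(C) = 1.7918 nats

The uniform distribution (where all probabilities equal 1/6) achieves the maximum entropy of log_e(6) = 1.7918 nats.

Distribution C has the highest entropy.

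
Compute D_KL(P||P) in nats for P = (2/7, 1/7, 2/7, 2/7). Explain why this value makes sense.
0.0000 nats

KL divergence satisfies the Gibbs inequality: D_KL(P||Q) ≥ 0 for all distributions P, Q.

D_KL(P||Q) = Σ p(x) log(p(x)/q(x))
Each term is p(x) × log_e(p(x)/p(x)) = p(x) × log_e(1) = 0, so the sum is 0.
D_KL(P||Q) = 0.0000 nats

When P = Q, the KL divergence is exactly 0, as there is no 'divergence' between identical distributions.

This non-negativity is a fundamental property: relative entropy cannot be negative because it measures how different Q is from P.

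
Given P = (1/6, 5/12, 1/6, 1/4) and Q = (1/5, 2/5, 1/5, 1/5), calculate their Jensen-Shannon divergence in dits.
0.0013 dits

Jensen-Shannon divergence is:
JSD(P||Q) = 0.5 × D_KL(P||M) + 0.5 × D_KL(Q||M)
where M = 0.5 × (P + Q) is the mixture distribution.

M = 0.5 × (1/6, 5/12, 1/6, 1/4) + 0.5 × (1/5, 2/5, 1/5, 1/5) = (0.183333, 0.408333, 0.183333, 9/40)

D_KL(P||M) = 0.0013 dits
D_KL(Q||M) = 0.0013 dits

JSD(P||Q) = 0.5 × 0.0013 + 0.5 × 0.0013 = 0.0013 dits

Unlike KL divergence, JSD is symmetric and bounded: 0 ≤ JSD ≤ log(2).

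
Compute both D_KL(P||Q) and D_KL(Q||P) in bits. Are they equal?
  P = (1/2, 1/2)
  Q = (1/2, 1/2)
D_KL(P||Q) = 0.0000, D_KL(Q||P) = 0.0000

KL divergence is not symmetric: D_KL(P||Q) ≠ D_KL(Q||P) in general.

D_KL(P||Q) = 0.0000 bits
D_KL(Q||P) = 0.0000 bits

In this case they happen to be equal (to 4 decimal places).

This asymmetry is why KL divergence is not a true distance metric.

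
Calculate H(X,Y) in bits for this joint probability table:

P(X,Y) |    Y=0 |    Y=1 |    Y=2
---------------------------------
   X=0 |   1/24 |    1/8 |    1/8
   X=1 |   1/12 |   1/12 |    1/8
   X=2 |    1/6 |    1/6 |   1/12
3.0739 bits

Joint entropy is H(X,Y) = -Σ_{x,y} p(x,y) log p(x,y).

Summing over all non-zero entries:
H(X,Y) = -[1/24·log_2(1/24) + 1/8·log_2(1/8) + 1/8·log_2(1/8) + 1/12·log_2(1/12) + 1/12·log_2(1/12) + 1/8·log_2(1/8) + 1/6·log_2(1/6) + 1/6·log_2(1/6) + 1/12·log_2(1/12)]
H(X,Y) = 3.0739 bits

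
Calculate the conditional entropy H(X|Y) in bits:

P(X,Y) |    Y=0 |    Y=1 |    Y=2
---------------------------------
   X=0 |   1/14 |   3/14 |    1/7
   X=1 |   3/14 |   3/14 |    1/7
0.9461 bits

Using the chain rule: H(X|Y) = H(X,Y) - H(Y)

First, compute H(X,Y) = 2.5027 bits

Marginal P(Y) = (2/7, 3/7, 2/7)
H(Y) = 1.5567 bits

H(X|Y) = H(X,Y) - H(Y) = 2.5027 - 1.5567 = 0.9461 bits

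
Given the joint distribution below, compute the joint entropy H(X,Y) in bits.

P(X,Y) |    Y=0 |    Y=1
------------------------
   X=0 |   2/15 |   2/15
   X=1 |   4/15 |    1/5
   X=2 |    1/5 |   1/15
2.4729 bits

Joint entropy is H(X,Y) = -Σ_{x,y} p(x,y) log p(x,y).

Summing over all non-zero entries:
H(X,Y) = -[2/15·log_2(2/15) + 2/15·log_2(2/15) + 4/15·log_2(4/15) + 1/5·log_2(1/5) + 1/5·log_2(1/5) + 1/15·log_2(1/15)]
H(X,Y) = 2.4729 bits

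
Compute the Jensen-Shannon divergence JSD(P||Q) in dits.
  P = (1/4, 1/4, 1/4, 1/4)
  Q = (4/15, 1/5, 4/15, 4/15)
0.0008 dits

Jensen-Shannon divergence is:
JSD(P||Q) = 0.5 × D_KL(P||M) + 0.5 × D_KL(Q||M)
where M = 0.5 × (P + Q) is the mixture distribution.

M = 0.5 × (1/4, 1/4, 1/4, 1/4) + 0.5 × (4/15, 1/5, 4/15, 4/15) = (0.258333, 9/40, 0.258333, 0.258333)

D_KL(P||M) = 0.0008 dits
D_KL(Q||M) = 0.0008 dits

JSD(P||Q) = 0.5 × 0.0008 + 0.5 × 0.0008 = 0.0008 dits

Unlike KL divergence, JSD is symmetric and bounded: 0 ≤ JSD ≤ log(2).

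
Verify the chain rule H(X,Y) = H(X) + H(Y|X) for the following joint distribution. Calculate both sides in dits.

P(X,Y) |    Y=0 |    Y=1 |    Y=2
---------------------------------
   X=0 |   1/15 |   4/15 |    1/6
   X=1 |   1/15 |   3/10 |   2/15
H(X,Y) = 0.7131, H(X) = 0.3010, H(Y|X) = 0.4121 (all in dits)

Chain rule: H(X,Y) = H(X) + H(Y|X)

Left side — joint entropy directly:
H(X,Y) = -Σ p(x,y) log p(x,y) = 0.7131 dits

Right side — compute H(Y|X) from the conditional distributions:
P(X) = (1/2, 1/2), so H(X) = 0.3010 dits
H(Y|X) = Σ_x P(X=x) · H(Y|X=x):
  P(Y|X=0) = (2/15, 8/15, 1/3), H(Y|X=0) = 0.4213, weight P(X=0) = 1/2
  P(Y|X=1) = (2/15, 3/5, 4/15), H(Y|X=1) = 0.4029, weight P(X=1) = 1/2
H(Y|X) = 0.4121 dits

H(X) + H(Y|X) = 0.3010 + 0.4121 = 0.7131 dits

Both sides equal 0.7131 dits. ✓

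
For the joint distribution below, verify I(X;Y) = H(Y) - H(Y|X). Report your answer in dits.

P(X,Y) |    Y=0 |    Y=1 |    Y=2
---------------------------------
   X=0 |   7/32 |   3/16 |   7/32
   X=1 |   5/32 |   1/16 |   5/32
I(X;Y) = 0.0050 dits

Mutual information has multiple equivalent forms:
- I(X;Y) = H(X) - H(X|Y)
- I(X;Y) = H(Y) - H(Y|X)
- I(X;Y) = H(X) + H(Y) - H(X,Y)

Computing all quantities:
H(X) = 0.2873, H(Y) = 0.4700, H(X,Y) = 0.7523
H(X|Y) = 0.2823, H(Y|X) = 0.4650

Verification:
H(X) - H(X|Y) = 0.2873 - 0.2823 = 0.0050
H(Y) - H(Y|X) = 0.4700 - 0.4650 = 0.0050
H(X) + H(Y) - H(X,Y) = 0.2873 + 0.4700 - 0.7523 = 0.0050

All forms give I(X;Y) = 0.0050 dits. ✓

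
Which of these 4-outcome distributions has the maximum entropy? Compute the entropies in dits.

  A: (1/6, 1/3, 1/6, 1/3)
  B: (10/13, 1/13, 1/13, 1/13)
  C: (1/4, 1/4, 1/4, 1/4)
C

For a discrete distribution over n outcomes, entropy is maximized by the uniform distribution.

Computing entropies:
H(A) = 0.5775 dits
H(B) = 0.3447 dits
H(C) = 0.6021 dits

The uniform distribution (where all probabilities equal 1/4) achieves the maximum entropy of log_10(4) = 0.6021 dits.

Distribution C has the highest entropy.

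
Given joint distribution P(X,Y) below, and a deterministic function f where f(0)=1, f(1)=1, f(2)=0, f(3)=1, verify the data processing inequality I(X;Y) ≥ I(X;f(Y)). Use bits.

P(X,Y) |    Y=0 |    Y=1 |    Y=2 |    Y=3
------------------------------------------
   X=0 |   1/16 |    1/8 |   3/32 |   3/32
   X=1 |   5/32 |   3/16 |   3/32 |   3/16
I(X;Y) = 0.0164, I(X;f(Y)) = 0.0108, inequality holds: 0.0164 ≥ 0.0108

Data Processing Inequality: For any Markov chain X → Y → Z, we have I(X;Y) ≥ I(X;Z).

Here Z = f(Y) is a deterministic function of Y, forming X → Y → Z.

Original I(X;Y) = 0.0164 bits

After applying f:
P(X,Z) where Z=f(Y):
- P(X,Z=0) = P(X,Y=2)
- P(X,Z=1) = P(X,Y=0) + P(X,Y=1) + P(X,Y=3)

I(X;Z) = I(X;f(Y)) = 0.0108 bits

Verification: 0.0164 ≥ 0.0108 ✓

Information cannot be created by processing; the function f can only lose information about X.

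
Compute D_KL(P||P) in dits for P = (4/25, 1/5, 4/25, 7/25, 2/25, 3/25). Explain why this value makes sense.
0.0000 dits

KL divergence satisfies the Gibbs inequality: D_KL(P||Q) ≥ 0 for all distributions P, Q.

D_KL(P||Q) = Σ p(x) log(p(x)/q(x))
Each term is p(x) × log_10(p(x)/p(x)) = p(x) × log_10(1) = 0, so the sum is 0.
D_KL(P||Q) = 0.0000 dits

When P = Q, the KL divergence is exactly 0, as there is no 'divergence' between identical distributions.

This non-negativity is a fundamental property: relative entropy cannot be negative because it measures how different Q is from P.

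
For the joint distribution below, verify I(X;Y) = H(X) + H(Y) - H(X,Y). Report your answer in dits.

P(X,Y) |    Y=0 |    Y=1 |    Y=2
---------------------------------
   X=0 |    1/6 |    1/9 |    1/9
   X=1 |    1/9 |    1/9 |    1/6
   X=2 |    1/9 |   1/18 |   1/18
I(X;Y) = 0.0083 dits

Mutual information has multiple equivalent forms:
- I(X;Y) = H(X) - H(X|Y)
- I(X;Y) = H(Y) - H(Y|X)
- I(X;Y) = H(X) + H(Y) - H(X,Y)

Computing all quantities:
H(X) = 0.4642, H(Y) = 0.4731, H(X,Y) = 0.9290
H(X|Y) = 0.4559, H(Y|X) = 0.4648

Verification:
H(X) - H(X|Y) = 0.4642 - 0.4559 = 0.0083
H(Y) - H(Y|X) = 0.4731 - 0.4648 = 0.0083
H(X) + H(Y) - H(X,Y) = 0.4642 + 0.4731 - 0.9290 = 0.0083

All forms give I(X;Y) = 0.0083 dits. ✓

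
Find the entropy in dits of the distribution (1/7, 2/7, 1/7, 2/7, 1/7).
0.6731 dits

Shannon entropy is H(X) = -Σ p(x) log p(x).

For P = (1/7, 2/7, 1/7, 2/7, 1/7):
H = -1/7 × log_10(1/7) -2/7 × log_10(2/7) -1/7 × log_10(1/7) -2/7 × log_10(2/7) -1/7 × log_10(1/7)
H = 0.6731 dits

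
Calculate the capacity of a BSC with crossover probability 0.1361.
0.4261 bits

For a binary symmetric channel (BSC) with error probability p:
Capacity C = 1 - H(p) bits per symbol

where H(p) = -p log₂(p) - (1-p) log₂(1-p) is the binary entropy function.

H(0.1361) = 0.5739 bits
C = 1 - 0.5739 = 0.4261 bits per symbol

This means we can reliably transmit up to 0.4261 bits of information per channel use.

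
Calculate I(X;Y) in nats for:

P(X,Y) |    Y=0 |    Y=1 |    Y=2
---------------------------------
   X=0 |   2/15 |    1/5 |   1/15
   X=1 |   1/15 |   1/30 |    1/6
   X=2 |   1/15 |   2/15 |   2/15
0.0920 nats

Mutual information: I(X;Y) = H(X) + H(Y) - H(X,Y)

Marginals:
P(X) = (2/5, 4/15, 1/3), H(X) = 1.0852 nats
P(Y) = (4/15, 11/30, 11/30), H(Y) = 1.0882 nats

Joint entropy: H(X,Y) = 2.0815 nats

I(X;Y) = 1.0852 + 1.0882 - 2.0815 = 0.0920 nats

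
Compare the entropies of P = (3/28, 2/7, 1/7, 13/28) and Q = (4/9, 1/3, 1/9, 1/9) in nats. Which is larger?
P

Computing entropies in nats:
H(P) = 1.2315
H(Q) = 1.2149

Distribution P has higher entropy.

Intuition: The distribution closer to uniform (more spread out) has higher entropy.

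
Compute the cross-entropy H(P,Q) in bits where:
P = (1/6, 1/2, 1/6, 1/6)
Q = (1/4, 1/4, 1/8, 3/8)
2.0692 bits

Cross-entropy: H(P,Q) = -Σ p(x) log q(x)

Alternatively: H(P,Q) = H(P) + D_KL(P||Q)
H(P) = 1.7925 bits
D_KL(P||Q) = 0.2767 bits

H(P,Q) = 1.7925 + 0.2767 = 2.0692 bits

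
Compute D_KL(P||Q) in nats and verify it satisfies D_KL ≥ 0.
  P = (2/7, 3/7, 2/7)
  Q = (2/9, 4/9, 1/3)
0.0122 nats

KL divergence satisfies the Gibbs inequality: D_KL(P||Q) ≥ 0 for all distributions P, Q.

D_KL(P||Q) = Σ p(x) log(p(x)/q(x))
Term by term:
  x=0: 2/7 × log_e[(2/7)/(2/9)] = 0.0718
  x=1: 3/7 × log_e[(3/7)/(4/9)] = -0.0156
  x=2: 2/7 × log_e[(2/7)/(1/3)] = -0.0440
D_KL(P||Q) = 0.0122 nats

D_KL(P||Q) = 0.0122 ≥ 0 ✓

This non-negativity is a fundamental property: relative entropy cannot be negative because it measures how different Q is from P.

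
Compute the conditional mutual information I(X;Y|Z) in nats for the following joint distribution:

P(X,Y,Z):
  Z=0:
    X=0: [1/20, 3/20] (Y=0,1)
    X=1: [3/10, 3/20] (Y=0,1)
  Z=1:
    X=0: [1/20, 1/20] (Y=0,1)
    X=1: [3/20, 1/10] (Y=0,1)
0.0512 nats

Conditional mutual information: I(X;Y|Z) = H(X|Z) + H(Y|Z) - H(X,Y|Z)

H(Z) = 0.6474
H(X,Z) = 1.2580 → H(X|Z) = 0.6106
H(Y,Z) = 1.3351 → H(Y|Z) = 0.6876
H(X,Y,Z) = 1.8945 → H(X,Y|Z) = 1.2471

I(X;Y|Z) = 0.6106 + 0.6876 - 1.2471 = 0.0512 nats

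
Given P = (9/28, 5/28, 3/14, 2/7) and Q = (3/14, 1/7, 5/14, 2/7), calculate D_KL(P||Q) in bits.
0.0876 bits

KL divergence: D_KL(P||Q) = Σ p(x) log(p(x)/q(x))

Computing term by term:
  x=0: 9/28 × log_2[(9/28)/(3/14)] = 9/28 × 0.5850 = 0.1880
  x=1: 5/28 × log_2[(5/28)/(1/7)] = 5/28 × 0.3219 = 0.0575
  x=2: 3/14 × log_2[(3/14)/(5/14)] = 3/14 × -0.7370 = -0.1579
  x=3: 2/7 × log_2[(2/7)/(2/7)] = 2/7 × 0.0000 = 0.0000

D_KL(P||Q) = 0.0876 bits

Note: KL divergence is always non-negative and equals 0 iff P = Q.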